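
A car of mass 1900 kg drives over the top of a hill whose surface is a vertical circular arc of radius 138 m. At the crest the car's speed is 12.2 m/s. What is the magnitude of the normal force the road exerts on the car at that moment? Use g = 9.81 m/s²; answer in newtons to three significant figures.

At the crest the centripetal acceleration points downward (toward the centre of the arc), so mg − N = mv²/r.
N = m(g − v²/r) = 1900 × (9.81 − (12.2)²/138) = 1900 × (9.81 − 1.079) = 1900 × 8.731 = 16590 N.

16600 N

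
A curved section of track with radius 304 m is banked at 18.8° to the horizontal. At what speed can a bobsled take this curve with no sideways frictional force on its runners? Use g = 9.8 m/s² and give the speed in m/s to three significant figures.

On a frictionless banked curve, N sinθ = mv²/r and N cosθ = mg, so tanθ = v²/(rg).
v = √(r g tanθ) = √(304 × 9.8 × tan 18.8°) = √(304 × 9.8 × 0.3404) = √1014 = 31.85 m/s.

31.8 m/s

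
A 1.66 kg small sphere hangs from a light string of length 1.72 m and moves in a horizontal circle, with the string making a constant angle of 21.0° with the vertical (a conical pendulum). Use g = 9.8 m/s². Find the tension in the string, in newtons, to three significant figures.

Vertically the bob has no acceleration, so T cosθ = mg.
T = mg/cosθ = 1.66 × 9.8 / cos 21.0° = 16.27/0.9336 = 17.43 N.

17.4 N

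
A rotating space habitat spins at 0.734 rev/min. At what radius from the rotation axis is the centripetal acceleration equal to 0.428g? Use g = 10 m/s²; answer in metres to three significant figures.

ω = 0.734 rev/min × 2π/60 = 0.07686 rad/s.
a_c = ω²r = 0.428g ⇒ r = 0.428 × 10.0 / (0.07686)² = 4.280/0.005908 = 724.4 m.

724 m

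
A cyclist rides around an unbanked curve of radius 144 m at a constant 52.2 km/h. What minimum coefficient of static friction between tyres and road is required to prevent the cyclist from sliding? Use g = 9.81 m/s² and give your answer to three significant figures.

v = 52.2/3.6 = 14.50 m/s.
Friction provides the centripetal force: μ_s m g = m v²/r, so μ_s = v²/(g r) = (14.50)²/(9.81 × 144) = 210.2/1413 = 0.1488.

0.149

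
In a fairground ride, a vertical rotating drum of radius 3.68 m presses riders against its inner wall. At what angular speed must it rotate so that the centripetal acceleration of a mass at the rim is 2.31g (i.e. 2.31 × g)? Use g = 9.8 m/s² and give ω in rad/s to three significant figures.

2.48 rad/s

Centripetal acceleration a_c = ω²r. Setting ω²r = 2.31g:
ω = √(2.31g / r) = √(2.31 × 9.8 / 3.68) = √6.152 = 2.480 rad/s.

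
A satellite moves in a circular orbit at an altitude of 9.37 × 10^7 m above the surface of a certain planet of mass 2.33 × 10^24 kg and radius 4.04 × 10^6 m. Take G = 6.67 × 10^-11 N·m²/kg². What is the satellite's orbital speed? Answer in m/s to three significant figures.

1260 m/s

Orbital radius r = R + h = 4.04 × 10^6 + 9.37 × 10^7 = 9.774 × 10^7 m.
Gravity supplies the centripetal force: G M m / r² = m v² / r, so v = √(GM/r).
v = √(6.67 × 10^-11 × 2.33 × 10^24 / 9.774 × 10^7) = √(1.590 × 10^6) = 1261 m/s.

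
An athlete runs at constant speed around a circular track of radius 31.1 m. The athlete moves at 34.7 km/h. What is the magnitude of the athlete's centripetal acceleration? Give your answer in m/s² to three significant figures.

v = 34.7 km/h = 34.7/3.6 = 9.639 m/s.
a_c = v²/r = (9.639)²/31.1 = 92.91/31.1 = 2.987 m/s².

2.99 m/s²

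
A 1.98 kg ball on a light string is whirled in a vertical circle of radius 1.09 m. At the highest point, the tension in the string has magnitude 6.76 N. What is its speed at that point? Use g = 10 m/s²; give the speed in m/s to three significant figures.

At the top, T + mg = mv²/r, so v = √(r(T/m + g)) = √(1.09 × (6.76/1.98 + 10.0)) = √(1.09 × 13.41) = √14.62 = 3.824 m/s.

3.82 m/s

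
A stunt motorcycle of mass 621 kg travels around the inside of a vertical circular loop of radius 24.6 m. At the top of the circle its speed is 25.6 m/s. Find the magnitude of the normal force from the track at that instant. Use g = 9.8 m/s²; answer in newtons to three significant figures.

10500 N

At the top, both N and the weight mg point inward (toward the centre), so N + mg = mv²/r.
N = m(v²/r − g) = 621 × ((25.6)²/24.6 − 9.8) = 621 × (26.64 − 9.8) = 621 × 16.84 = 10460 N.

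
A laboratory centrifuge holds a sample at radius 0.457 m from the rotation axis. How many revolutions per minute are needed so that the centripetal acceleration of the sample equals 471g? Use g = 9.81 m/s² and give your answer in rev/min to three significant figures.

960 rev/min

Require ω²r = 471g, so ω = √(471 × 9.81/0.457) = 100.6 rad/s.
In rev/min: ω × 60/(2π) = 100.6 × 60/(2π) = 960.2 rev/min.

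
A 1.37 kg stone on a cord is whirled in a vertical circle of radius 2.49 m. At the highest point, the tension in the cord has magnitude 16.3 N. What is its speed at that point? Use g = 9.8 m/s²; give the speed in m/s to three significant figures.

7.35 m/s

At the top, T + mg = mv²/r, so v = √(r(T/m + g)) = √(2.49 × (16.3/1.37 + 9.8)) = √(2.49 × 21.70) = √54.03 = 7.350 m/s.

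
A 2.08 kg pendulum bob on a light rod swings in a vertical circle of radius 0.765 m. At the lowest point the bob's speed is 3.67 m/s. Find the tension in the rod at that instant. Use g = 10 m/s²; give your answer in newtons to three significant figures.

At the lowest point, T points up (toward the centre) and the weight mg points down (away from the centre), so the net inward force is T − mg = mv²/r.
T = m(v²/r + g) = 2.08 × ((3.67)²/0.765 + 10.0) = 2.08 × (17.61 + 10.0) = 2.08 × 27.61 = 57.42 N.

57.4 N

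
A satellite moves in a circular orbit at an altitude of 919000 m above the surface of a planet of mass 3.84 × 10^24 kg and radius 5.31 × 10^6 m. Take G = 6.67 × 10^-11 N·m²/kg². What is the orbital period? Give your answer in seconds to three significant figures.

r = R + h = 5.31 × 10^6 + 919000 = 6.229 × 10^6 m. Gravity provides the centripetal force: G M m / r² = m v² / r ⇒ v = √(GM/r) = 6412 m/s.
T = 2πr/v = 2π × 6.229 × 10^6 / 6412 = 6103 s.

6100 s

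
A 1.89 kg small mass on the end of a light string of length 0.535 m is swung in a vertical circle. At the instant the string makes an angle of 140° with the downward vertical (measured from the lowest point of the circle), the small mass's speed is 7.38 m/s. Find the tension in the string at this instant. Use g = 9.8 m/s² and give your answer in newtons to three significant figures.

Take the radial direction toward the centre of the circle as positive. The component of the weight along the string toward the centre is −mg cos φ (φ measured from the bottom), so Newton's second law along the string gives T − mg cos φ = m v²/r.
cos 140° = -0.7660, so T = m(v²/r + g cos φ) = 1.89 × ((7.38)²/0.535 + 9.8 × -0.7660) = 1.89 × (101.8 + (-7.507)) = 1.89 × 94.30 = 178.2 N.

178 N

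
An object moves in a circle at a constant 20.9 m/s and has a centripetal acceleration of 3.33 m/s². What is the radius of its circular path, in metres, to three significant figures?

a_c = v²/r ⇒ r = v²/a_c = (20.9)²/3.33 = 436.8/3.33 = 131.2 m.

131 m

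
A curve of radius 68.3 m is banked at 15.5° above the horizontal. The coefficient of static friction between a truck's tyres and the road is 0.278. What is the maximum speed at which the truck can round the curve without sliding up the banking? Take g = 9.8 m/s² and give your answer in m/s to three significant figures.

20.1 m/s

At the maximum speed, friction acts down the slope at its limiting value f = μN. Radially (horizontal, toward centre): N sinθ + μN cosθ = mv²/r. Vertically: N cosθ − μN sinθ = mg.
Dividing: v² = r g (sinθ + μcosθ)/(cosθ − μsinθ).
sinθ + μcosθ = 0.2672 + 0.278×0.9636 = 0.5351; cosθ − μsinθ = 0.9636 − 0.278×0.2672 = 0.8893.
v² = 68.3 × 9.8 × 0.5351/0.8893 = 402.8 m²/s², so v = 20.07 m/s.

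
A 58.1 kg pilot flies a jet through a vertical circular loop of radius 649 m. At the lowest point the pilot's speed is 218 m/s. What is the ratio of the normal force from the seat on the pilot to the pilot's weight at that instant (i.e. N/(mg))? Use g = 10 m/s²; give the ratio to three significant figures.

8.32

At the bottom, N − mg = mv²/r, so N = m(v²/r + g) and N/(mg) = v²/(rg) + 1 = (218)²/(649 × 10.0) + 1 = 7.323 + 1 = 8.323.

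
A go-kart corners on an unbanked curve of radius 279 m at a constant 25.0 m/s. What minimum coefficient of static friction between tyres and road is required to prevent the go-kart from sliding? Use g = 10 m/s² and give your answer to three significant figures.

Friction provides the centripetal force: μ_s m g = m v²/r, so μ_s = v²/(g r) = (25.00)²/(10.0 × 279) = 625.0/2790 = 0.2240.

0.224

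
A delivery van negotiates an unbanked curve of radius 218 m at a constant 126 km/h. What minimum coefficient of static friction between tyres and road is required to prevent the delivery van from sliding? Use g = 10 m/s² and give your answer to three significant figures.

0.562

v = 126/3.6 = 35.00 m/s.
Friction provides the centripetal force: μ_s m g = m v²/r, so μ_s = v²/(g r) = (35.00)²/(10.0 × 218) = 1225/2180 = 0.5619.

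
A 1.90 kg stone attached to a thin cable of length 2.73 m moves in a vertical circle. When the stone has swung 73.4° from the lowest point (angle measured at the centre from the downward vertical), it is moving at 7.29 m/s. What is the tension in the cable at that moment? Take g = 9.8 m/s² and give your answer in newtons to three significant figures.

42.3 N

Take the radial direction toward the centre of the circle as positive. The component of the weight along the string toward the centre is −mg cos φ (φ measured from the bottom), so Newton's second law along the string gives T − mg cos φ = m v²/r.
cos 73.4° = 0.2857, so T = m(v²/r + g cos φ) = 1.90 × ((7.29)²/2.73 + 9.8 × 0.2857) = 1.90 × (19.47 + (2.800)) = 1.90 × 22.27 = 42.31 N.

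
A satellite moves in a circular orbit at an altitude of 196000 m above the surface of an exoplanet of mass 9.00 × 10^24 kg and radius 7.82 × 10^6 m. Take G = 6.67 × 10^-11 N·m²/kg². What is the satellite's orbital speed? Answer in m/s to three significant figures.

Orbital radius r = R + h = 7.82 × 10^6 + 196000 = 8.016 × 10^6 m.
Gravity supplies the centripetal force: G M m / r² = m v² / r, so v = √(GM/r).
v = √(6.67 × 10^-11 × 9.00 × 10^24 / 8.016 × 10^6) = √(7.489 × 10^7) = 8654 m/s.

8650 m/s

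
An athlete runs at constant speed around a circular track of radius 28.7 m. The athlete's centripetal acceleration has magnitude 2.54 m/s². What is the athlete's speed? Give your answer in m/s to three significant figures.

8.54 m/s

a_c = v²/r ⇒ v = √(a_c · r) = √(2.54 × 28.7) = √72.90 = 8.538 m/s.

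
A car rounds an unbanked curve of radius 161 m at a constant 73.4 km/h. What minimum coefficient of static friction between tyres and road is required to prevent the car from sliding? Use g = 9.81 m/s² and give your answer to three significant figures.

v = 73.4/3.6 = 20.39 m/s.
Friction provides the centripetal force: μ_s m g = m v²/r, so μ_s = v²/(g r) = (20.39)²/(9.81 × 161) = 415.7/1579 = 0.2632.

0.263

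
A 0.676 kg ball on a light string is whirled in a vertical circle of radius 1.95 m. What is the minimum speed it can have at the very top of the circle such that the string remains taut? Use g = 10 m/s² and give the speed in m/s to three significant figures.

4.42 m/s

At the highest point the centre is directly below, so both the weight and T act inward: T + mg = mv²/r.
At minimum speed T → 0, so mg = mv_min²/r ⇒ v_min = √(g r) = √(10.0 × 1.95) = 4.416 m/s.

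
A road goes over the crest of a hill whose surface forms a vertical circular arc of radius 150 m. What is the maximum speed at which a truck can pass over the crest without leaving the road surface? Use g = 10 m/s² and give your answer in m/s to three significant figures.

38.7 m/s

At the crest the centre of the circle is below the truck, so the net downward (centripetal) force is mg − N = mv²/r.
The truck leaves the road when N → 0, giving v_max = √(g r) = √(10.0 × 150) = 38.73 m/s.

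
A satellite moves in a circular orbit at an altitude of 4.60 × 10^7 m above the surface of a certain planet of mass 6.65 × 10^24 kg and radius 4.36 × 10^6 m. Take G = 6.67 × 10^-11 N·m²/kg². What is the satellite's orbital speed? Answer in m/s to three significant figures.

Orbital radius r = R + h = 4.36 × 10^6 + 4.60 × 10^7 = 5.036 × 10^7 m.
Gravity supplies the centripetal force: G M m / r² = m v² / r, so v = √(GM/r).
v = √(6.67 × 10^-11 × 6.65 × 10^24 / 5.036 × 10^7) = √(8.808 × 10^6) = 2968 m/s.

2970 m/s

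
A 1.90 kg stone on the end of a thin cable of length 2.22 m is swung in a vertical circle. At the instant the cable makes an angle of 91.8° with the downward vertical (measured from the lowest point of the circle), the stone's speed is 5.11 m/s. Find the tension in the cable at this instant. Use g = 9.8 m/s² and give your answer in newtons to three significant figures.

21.8 N

Take the radial direction toward the centre of the circle as positive. The component of the weight along the string toward the centre is −mg cos φ (φ measured from the bottom), so Newton's second law along the string gives T − mg cos φ = m v²/r.
cos 91.8° = -0.03141, so T = m(v²/r + g cos φ) = 1.90 × ((5.11)²/2.22 + 9.8 × -0.03141) = 1.90 × (11.76 + (-0.3078)) = 1.90 × 11.45 = 21.76 N.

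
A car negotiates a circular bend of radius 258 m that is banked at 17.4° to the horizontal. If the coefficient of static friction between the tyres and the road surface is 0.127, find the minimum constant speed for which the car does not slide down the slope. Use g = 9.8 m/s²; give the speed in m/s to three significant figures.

21.3 m/s

At the minimum speed, friction acts up the slope at its limiting value f = μN. Radially (horizontal, toward centre): N sinθ − μN cosθ = mv²/r. Vertically: N cosθ + μN sinθ = mg.
Dividing: v² = r g (sinθ − μcosθ)/(cosθ + μsinθ).
sinθ − μcosθ = 0.2990 − 0.127×0.9542 = 0.1779; cosθ + μsinθ = 0.9542 + 0.127×0.2990 = 0.9922.
v² = 258 × 9.8 × 0.1779/0.9922 = 453.2 m²/s², so v = 21.29 m/s.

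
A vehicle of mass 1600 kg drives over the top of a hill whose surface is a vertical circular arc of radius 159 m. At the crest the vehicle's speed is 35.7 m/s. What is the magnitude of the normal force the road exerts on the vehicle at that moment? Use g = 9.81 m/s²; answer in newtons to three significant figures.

2870 N

At the crest the centripetal acceleration points downward (toward the centre of the arc), so mg − N = mv²/r.
N = m(g − v²/r) = 1600 × (9.81 − (35.7)²/159) = 1600 × (9.81 − 8.016) = 1600 × 1.794 = 2871 N.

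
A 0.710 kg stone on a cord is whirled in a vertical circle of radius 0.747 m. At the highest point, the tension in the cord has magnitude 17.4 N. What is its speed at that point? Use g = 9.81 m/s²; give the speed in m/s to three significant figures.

At the top, T + mg = mv²/r, so v = √(r(T/m + g)) = √(0.747 × (17.4/0.710 + 9.81)) = √(0.747 × 34.32) = √25.63 = 5.063 m/s.

5.06 m/s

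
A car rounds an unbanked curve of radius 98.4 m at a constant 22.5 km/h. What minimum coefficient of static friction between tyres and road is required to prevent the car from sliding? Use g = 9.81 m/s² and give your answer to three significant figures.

v = 22.5/3.6 = 6.250 m/s.
Friction provides the centripetal force: μ_s m g = m v²/r, so μ_s = v²/(g r) = (6.250)²/(9.81 × 98.4) = 39.06/965.3 = 0.04047.

0.0405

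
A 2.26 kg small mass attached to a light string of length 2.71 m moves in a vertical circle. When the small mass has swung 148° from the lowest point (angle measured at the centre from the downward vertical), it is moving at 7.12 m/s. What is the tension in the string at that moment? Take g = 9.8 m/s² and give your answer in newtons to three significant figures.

Take the radial direction toward the centre of the circle as positive. The component of the weight along the string toward the centre is −mg cos φ (φ measured from the bottom), so Newton's second law along the string gives T − mg cos φ = m v²/r.
cos 148° = -0.8480, so T = m(v²/r + g cos φ) = 2.26 × ((7.12)²/2.71 + 9.8 × -0.8480) = 2.26 × (18.71 + (-8.311)) = 2.26 × 10.40 = 23.49 N.

23.5 N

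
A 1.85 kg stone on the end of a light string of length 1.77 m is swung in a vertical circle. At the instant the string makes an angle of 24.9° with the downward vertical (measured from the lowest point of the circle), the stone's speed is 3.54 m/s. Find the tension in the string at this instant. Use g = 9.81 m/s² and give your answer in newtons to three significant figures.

29.6 N

Take the radial direction toward the centre of the circle as positive. The component of the weight along the string toward the centre is −mg cos φ (φ measured from the bottom), so Newton's second law along the string gives T − mg cos φ = m v²/r.
cos 24.9° = 0.9070, so T = m(v²/r + g cos φ) = 1.85 × ((3.54)²/1.77 + 9.81 × 0.9070) = 1.85 × (7.080 + (8.898)) = 1.85 × 15.98 = 29.56 N.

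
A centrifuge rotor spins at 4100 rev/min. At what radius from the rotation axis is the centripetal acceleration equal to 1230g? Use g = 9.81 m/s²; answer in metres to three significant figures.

ω = 4100 rev/min × 2π/60 = 429.4 rad/s.
a_c = ω²r = 1230g ⇒ r = 1230 × 9.81 / (429.4)² = 12070/184300 = 0.06546 m.

0.0655 m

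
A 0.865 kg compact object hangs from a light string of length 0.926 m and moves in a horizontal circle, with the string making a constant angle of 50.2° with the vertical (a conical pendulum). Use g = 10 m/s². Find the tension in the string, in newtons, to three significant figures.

13.5 N

Vertically the bob has no acceleration, so T cosθ = mg.
T = mg/cosθ = 0.865 × 10.0 / cos 50.2° = 8.650/0.6401 = 13.51 N.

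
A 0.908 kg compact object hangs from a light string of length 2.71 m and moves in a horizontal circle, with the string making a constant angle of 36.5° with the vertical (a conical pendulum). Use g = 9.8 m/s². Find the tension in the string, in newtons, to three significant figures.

Vertically the bob has no acceleration, so T cosθ = mg.
T = mg/cosθ = 0.908 × 9.8 / cos 36.5° = 8.898/0.8039 = 11.07 N.

11.1 N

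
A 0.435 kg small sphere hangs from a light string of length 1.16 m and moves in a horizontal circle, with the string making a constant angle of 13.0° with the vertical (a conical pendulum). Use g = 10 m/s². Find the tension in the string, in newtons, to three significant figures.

Vertically the bob has no acceleration, so T cosθ = mg.
T = mg/cosθ = 0.435 × 10.0 / cos 13.0° = 4.350/0.9744 = 4.464 N.

4.46 N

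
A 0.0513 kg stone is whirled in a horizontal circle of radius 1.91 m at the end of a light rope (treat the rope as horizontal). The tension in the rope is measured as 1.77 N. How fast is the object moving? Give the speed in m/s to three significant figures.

T = m v²/r ⇒ v = √(T r / m) = √(1.77 × 1.91 / 0.0513) = √65.90 = 8.118 m/s.

8.12 m/s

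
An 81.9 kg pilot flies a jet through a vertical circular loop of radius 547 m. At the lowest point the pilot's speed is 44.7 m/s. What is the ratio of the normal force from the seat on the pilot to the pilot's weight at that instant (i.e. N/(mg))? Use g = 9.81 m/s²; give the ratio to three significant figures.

1.37

At the bottom, N − mg = mv²/r, so N = m(v²/r + g) and N/(mg) = v²/(rg) + 1 = (44.7)²/(547 × 9.81) + 1 = 0.3724 + 1 = 1.372.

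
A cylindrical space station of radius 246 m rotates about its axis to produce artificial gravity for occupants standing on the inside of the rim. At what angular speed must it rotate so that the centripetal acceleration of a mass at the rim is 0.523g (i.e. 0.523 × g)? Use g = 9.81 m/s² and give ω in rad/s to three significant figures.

0.144 rad/s

Centripetal acceleration a_c = ω²r. Setting ω²r = 0.523g:
ω = √(0.523g / r) = √(0.523 × 9.81 / 246) = √0.02086 = 0.1444 rad/s.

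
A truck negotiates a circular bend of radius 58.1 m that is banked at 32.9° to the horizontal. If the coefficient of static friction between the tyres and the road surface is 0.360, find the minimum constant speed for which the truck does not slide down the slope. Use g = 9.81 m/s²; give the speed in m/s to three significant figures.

11.5 m/s

At the minimum speed, friction acts up the slope at its limiting value f = μN. Radially (horizontal, toward centre): N sinθ − μN cosθ = mv²/r. Vertically: N cosθ + μN sinθ = mg.
Dividing: v² = r g (sinθ − μcosθ)/(cosθ + μsinθ).
sinθ − μcosθ = 0.5432 − 0.360×0.8396 = 0.2409; cosθ + μsinθ = 0.8396 + 0.360×0.5432 = 1.035.
v² = 58.1 × 9.81 × 0.2409/1.035 = 132.6 m²/s², so v = 11.52 m/s.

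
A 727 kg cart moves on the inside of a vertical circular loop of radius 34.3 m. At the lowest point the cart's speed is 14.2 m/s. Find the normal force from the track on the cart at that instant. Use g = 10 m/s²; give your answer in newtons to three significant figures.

11500 N

At the lowest point, N points up (toward the centre) and the weight mg points down (away from the centre), so the net inward force is N − mg = mv²/r.
N = m(v²/r + g) = 727 × ((14.2)²/34.3 + 10.0) = 727 × (5.879 + 10.0) = 727 × 15.88 = 11540 N.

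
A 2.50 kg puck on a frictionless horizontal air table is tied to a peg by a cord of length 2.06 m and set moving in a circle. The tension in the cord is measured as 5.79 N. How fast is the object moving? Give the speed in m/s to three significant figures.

T = m v²/r ⇒ v = √(T r / m) = √(5.79 × 2.06 / 2.50) = √4.771 = 2.184 m/s.

2.18 m/s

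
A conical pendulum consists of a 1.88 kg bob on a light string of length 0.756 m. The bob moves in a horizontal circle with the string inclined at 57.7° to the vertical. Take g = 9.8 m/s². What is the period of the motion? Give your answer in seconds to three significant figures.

1.28 s

r = L sinθ = 0.6390 m. From T sinθ = mω²r and T cosθ = mg: tanθ = ω²r/g, so ω² = g tanθ / r = g/(L cosθ).
ω = √(g/(L cosθ)) = √(9.8/(0.756 × 0.5344)) = √24.26 = 4.925 rad/s.
Period = 2π/ω = 1.276 s.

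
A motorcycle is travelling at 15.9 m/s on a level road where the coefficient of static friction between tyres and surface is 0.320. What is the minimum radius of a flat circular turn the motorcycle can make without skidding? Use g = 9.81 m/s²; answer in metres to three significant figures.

At the limit, μ_s m g = m v²/r, so r_min = v²/(μ_s g) = (15.9)²/(0.320 × 9.81) = 252.8/3.139 = 80.53 m.

80.5 m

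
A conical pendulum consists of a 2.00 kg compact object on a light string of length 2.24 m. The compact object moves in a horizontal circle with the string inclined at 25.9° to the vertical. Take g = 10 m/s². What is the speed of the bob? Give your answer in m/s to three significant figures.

2.18 m/s

The radius of the circle is r = L sinθ = 2.24 × sin 25.9° = 0.9784 m.
Horizontally T sinθ = mv²/r and vertically T cosθ = mg, so tanθ = v²/(rg).
v = √(r g tanθ) = √(0.9784 × 10.0 × 0.4856) = √4.751 = 2.180 m/s.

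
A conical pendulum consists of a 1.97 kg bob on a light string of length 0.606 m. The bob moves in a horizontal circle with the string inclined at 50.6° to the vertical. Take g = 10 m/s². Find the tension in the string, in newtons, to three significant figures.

Vertically the bob has no acceleration, so T cosθ = mg.
T = mg/cosθ = 1.97 × 10.0 / cos 50.6° = 19.70/0.6347 = 31.04 N.

31.0 N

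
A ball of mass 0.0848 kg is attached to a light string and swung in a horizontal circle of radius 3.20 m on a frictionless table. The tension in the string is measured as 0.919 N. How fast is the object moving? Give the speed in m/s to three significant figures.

5.89 m/s

T = m v²/r ⇒ v = √(T r / m) = √(0.919 × 3.20 / 0.0848) = √34.68 = 5.889 m/s.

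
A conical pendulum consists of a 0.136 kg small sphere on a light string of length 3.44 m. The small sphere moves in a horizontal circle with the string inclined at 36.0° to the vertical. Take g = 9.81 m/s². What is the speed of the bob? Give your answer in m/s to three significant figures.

The radius of the circle is r = L sinθ = 3.44 × sin 36.0° = 2.022 m.
Horizontally T sinθ = mv²/r and vertically T cosθ = mg, so tanθ = v²/(rg).
v = √(r g tanθ) = √(2.022 × 9.81 × 0.7265) = √14.41 = 3.796 m/s.

3.80 m/s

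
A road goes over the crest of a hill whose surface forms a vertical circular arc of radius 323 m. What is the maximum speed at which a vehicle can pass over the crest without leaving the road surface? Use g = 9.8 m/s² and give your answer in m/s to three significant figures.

At the crest the centre of the circle is below the vehicle, so the net downward (centripetal) force is mg − N = mv²/r.
The vehicle leaves the road when N → 0, giving v_max = √(g r) = √(9.8 × 323) = 56.26 m/s.

56.3 m/s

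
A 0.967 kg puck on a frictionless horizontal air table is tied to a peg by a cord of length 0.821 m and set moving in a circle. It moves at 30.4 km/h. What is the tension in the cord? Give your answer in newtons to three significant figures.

84.0 N

v = 30.4 km/h = 30.4/3.6 = 8.444 m/s.
The tension is the only horizontal force, so it supplies the full centripetal force: T = m v²/r = 0.967 × (8.444)²/0.821 = 0.967 × 71.31/0.821 = 83.99 N.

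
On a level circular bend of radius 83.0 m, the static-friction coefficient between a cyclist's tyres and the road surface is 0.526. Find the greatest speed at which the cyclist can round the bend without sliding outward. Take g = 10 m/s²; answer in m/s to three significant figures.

The only inward force on a level bend is static friction, so at the limit f_s = μ_s N = μ_s m g = m v²/r.
Mass cancels: v_max = √(μ_s g r) = √(0.526 × 10.0 × 83.0) = √436.6 = 20.89 m/s.

20.9 m/s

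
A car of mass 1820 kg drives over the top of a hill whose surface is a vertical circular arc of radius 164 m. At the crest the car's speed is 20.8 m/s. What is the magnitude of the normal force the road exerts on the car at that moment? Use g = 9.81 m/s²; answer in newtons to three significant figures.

13100 N

At the crest the centripetal acceleration points downward (toward the centre of the arc), so mg − N = mv²/r.
N = m(g − v²/r) = 1820 × (9.81 − (20.8)²/164) = 1820 × (9.81 − 2.638) = 1820 × 7.172 = 13050 N.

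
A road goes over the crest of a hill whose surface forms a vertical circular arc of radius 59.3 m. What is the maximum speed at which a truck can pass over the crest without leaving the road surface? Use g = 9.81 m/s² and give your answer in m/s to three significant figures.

24.1 m/s

At the crest the centre of the circle is below the truck, so the net downward (centripetal) force is mg − N = mv²/r.
The truck leaves the road when N → 0, giving v_max = √(g r) = √(9.81 × 59.3) = 24.12 m/s.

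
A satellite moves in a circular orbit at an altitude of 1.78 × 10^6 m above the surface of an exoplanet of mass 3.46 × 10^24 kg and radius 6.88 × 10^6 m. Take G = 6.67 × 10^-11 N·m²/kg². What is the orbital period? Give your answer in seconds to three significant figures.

10500 s

r = R + h = 6.88 × 10^6 + 1.78 × 10^6 = 8.660 × 10^6 m. Gravity provides the centripetal force: G M m / r² = m v² / r ⇒ v = √(GM/r) = 5162 m/s.
T = 2πr/v = 2π × 8.660 × 10^6 / 5162 = 10540 s.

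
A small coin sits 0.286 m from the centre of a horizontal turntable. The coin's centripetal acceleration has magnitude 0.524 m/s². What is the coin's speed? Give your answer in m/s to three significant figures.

a_c = v²/r ⇒ v = √(a_c · r) = √(0.524 × 0.286) = √0.1499 = 0.3871 m/s.

0.387 m/s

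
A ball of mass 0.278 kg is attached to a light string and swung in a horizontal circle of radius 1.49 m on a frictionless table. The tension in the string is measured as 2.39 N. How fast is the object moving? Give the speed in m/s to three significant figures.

T = m v²/r ⇒ v = √(T r / m) = √(2.39 × 1.49 / 0.278) = √12.81 = 3.579 m/s.

3.58 m/s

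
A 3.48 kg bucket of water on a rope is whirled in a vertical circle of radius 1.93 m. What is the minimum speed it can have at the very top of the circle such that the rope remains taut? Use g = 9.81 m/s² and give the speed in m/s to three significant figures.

4.35 m/s

At the highest point the centre is directly below, so both the weight and T act inward: T + mg = mv²/r.
At minimum speed T → 0, so mg = mv_min²/r ⇒ v_min = √(g r) = √(9.81 × 1.93) = 4.351 m/s.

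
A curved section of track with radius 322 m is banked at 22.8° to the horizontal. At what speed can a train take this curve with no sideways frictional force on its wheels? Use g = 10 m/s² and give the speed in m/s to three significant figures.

36.8 m/s

On a frictionless banked curve, N sinθ = mv²/r and N cosθ = mg, so tanθ = v²/(rg).
v = √(r g tanθ) = √(322 × 10.0 × tan 22.8°) = √(322 × 10.0 × 0.4204) = √1354 = 36.79 m/s.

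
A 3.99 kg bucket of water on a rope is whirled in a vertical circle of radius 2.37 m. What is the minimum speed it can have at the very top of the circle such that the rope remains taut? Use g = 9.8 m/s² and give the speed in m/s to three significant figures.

4.82 m/s

At the highest point the centre is directly below, so both the weight and T act inward: T + mg = mv²/r.
At minimum speed T → 0, so mg = mv_min²/r ⇒ v_min = √(g r) = √(9.8 × 2.37) = 4.819 m/s.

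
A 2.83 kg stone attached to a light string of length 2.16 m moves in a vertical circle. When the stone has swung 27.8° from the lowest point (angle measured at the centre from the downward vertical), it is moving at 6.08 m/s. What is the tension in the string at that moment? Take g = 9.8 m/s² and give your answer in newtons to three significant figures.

73.0 N

Take the radial direction toward the centre of the circle as positive. The component of the weight along the string toward the centre is −mg cos φ (φ measured from the bottom), so Newton's second law along the string gives T − mg cos φ = m v²/r.
cos 27.8° = 0.8846, so T = m(v²/r + g cos φ) = 2.83 × ((6.08)²/2.16 + 9.8 × 0.8846) = 2.83 × (17.11 + (8.669)) = 2.83 × 25.78 = 72.97 N.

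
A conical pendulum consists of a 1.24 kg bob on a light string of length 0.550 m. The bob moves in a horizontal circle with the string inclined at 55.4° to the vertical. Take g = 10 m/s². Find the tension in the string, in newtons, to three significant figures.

Vertically the bob has no acceleration, so T cosθ = mg.
T = mg/cosθ = 1.24 × 10.0 / cos 55.4° = 12.40/0.5678 = 21.84 N.

21.8 N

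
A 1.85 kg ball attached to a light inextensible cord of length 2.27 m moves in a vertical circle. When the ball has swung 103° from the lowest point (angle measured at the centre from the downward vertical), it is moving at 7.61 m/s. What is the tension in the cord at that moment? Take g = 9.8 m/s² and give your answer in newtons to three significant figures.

43.1 N

Take the radial direction toward the centre of the circle as positive. The component of the weight along the string toward the centre is −mg cos φ (φ measured from the bottom), so Newton's second law along the string gives T − mg cos φ = m v²/r.
cos 103° = -0.2250, so T = m(v²/r + g cos φ) = 1.85 × ((7.61)²/2.27 + 9.8 × -0.2250) = 1.85 × (25.51 + (-2.205)) = 1.85 × 23.31 = 43.12 N.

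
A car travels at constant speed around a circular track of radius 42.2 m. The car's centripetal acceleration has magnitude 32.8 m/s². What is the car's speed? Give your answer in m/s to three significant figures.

37.2 m/s

a_c = v²/r ⇒ v = √(a_c · r) = √(32.8 × 42.2) = √1384 = 37.20 m/s.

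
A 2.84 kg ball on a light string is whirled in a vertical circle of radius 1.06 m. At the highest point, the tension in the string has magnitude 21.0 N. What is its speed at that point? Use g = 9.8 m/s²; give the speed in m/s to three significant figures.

4.27 m/s

At the top, T + mg = mv²/r, so v = √(r(T/m + g)) = √(1.06 × (21.0/2.84 + 9.8)) = √(1.06 × 17.19) = √18.23 = 4.269 m/s.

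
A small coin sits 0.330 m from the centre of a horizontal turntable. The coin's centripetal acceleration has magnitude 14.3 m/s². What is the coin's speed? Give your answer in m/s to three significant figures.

2.17 m/s

a_c = v²/r ⇒ v = √(a_c · r) = √(14.3 × 0.330) = √4.719 = 2.172 m/s.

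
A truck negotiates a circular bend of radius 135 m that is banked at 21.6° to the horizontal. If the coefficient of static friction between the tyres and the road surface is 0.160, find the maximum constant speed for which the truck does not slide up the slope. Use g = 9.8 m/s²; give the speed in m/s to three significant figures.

At the maximum speed, friction acts down the slope at its limiting value f = μN. Radially (horizontal, toward centre): N sinθ + μN cosθ = mv²/r. Vertically: N cosθ − μN sinθ = mg.
Dividing: v² = r g (sinθ + μcosθ)/(cosθ − μsinθ).
sinθ + μcosθ = 0.3681 + 0.160×0.9298 = 0.5169; cosθ − μsinθ = 0.9298 − 0.160×0.3681 = 0.8709.
v² = 135 × 9.8 × 0.5169/0.8709 = 785.2 m²/s², so v = 28.02 m/s.

28.0 m/s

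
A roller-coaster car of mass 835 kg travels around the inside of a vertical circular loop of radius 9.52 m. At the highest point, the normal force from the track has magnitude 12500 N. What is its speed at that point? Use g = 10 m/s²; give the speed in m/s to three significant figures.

15.4 m/s

At the top, N + mg = mv²/r, so v = √(r(N/m + g)) = √(9.52 × (12500/835 + 10.0)) = √(9.52 × 24.97) = √237.7 = 15.42 m/s.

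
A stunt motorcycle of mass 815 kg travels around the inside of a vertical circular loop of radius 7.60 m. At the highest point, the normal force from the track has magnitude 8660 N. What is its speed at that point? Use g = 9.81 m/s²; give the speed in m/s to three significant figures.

At the top, N + mg = mv²/r, so v = √(r(N/m + g)) = √(7.60 × (8660/815 + 9.81)) = √(7.60 × 20.44) = √155.3 = 12.46 m/s.

12.5 m/s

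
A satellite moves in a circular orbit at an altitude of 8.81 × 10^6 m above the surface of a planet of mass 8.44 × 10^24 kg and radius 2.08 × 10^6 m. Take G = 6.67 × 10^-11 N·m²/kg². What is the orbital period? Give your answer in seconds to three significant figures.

r = R + h = 2.08 × 10^6 + 8.81 × 10^6 = 1.089 × 10^7 m. Gravity provides the centripetal force: G M m / r² = m v² / r ⇒ v = √(GM/r) = 7190 m/s.
T = 2πr/v = 2π × 1.089 × 10^7 / 7190 = 9517 s.

9520 s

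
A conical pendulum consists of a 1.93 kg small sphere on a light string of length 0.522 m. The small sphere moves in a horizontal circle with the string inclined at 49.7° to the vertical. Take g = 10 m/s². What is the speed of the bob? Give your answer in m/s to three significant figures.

2.17 m/s

The radius of the circle is r = L sinθ = 0.522 × sin 49.7° = 0.3981 m.
Horizontally T sinθ = mv²/r and vertically T cosθ = mg, so tanθ = v²/(rg).
v = √(r g tanθ) = √(0.3981 × 10.0 × 1.179) = √4.694 = 2.167 m/s.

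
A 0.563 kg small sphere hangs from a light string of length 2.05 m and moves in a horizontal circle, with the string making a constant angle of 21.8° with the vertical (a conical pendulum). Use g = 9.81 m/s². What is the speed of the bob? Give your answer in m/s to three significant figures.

The radius of the circle is r = L sinθ = 2.05 × sin 21.8° = 0.7613 m.
Horizontally T sinθ = mv²/r and vertically T cosθ = mg, so tanθ = v²/(rg).
v = √(r g tanθ) = √(0.7613 × 9.81 × 0.4000) = √2.987 = 1.728 m/s.

1.73 m/s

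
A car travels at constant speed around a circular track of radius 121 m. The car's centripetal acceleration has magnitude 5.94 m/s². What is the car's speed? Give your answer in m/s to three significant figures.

26.8 m/s

a_c = v²/r ⇒ v = √(a_c · r) = √(5.94 × 121) = √718.7 = 26.81 m/s.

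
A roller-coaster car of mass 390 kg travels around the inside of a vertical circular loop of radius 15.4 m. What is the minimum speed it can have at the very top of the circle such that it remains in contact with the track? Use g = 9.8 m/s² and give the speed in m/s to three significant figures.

At the top, both weight mg and N point toward the centre: N + mg = mv²/r.
At minimum speed N → 0, so mg = mv_min²/r ⇒ v_min = √(g r) = √(9.8 × 15.4) = 12.28 m/s.

12.3 m/s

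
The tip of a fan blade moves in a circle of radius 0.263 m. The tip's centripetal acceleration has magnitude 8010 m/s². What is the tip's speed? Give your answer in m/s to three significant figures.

45.9 m/s

a_c = v²/r ⇒ v = √(a_c · r) = √(8010 × 0.263) = √2107 = 45.90 m/s.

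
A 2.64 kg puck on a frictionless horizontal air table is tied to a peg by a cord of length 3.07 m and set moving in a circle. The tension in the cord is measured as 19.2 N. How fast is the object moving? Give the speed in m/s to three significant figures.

4.73 m/s

T = m v²/r ⇒ v = √(T r / m) = √(19.2 × 3.07 / 2.64) = √22.33 = 4.725 m/s.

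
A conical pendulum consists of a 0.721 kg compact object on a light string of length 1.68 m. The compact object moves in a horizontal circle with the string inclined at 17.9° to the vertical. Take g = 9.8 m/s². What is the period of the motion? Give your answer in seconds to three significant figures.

2.54 s

r = L sinθ = 0.5164 m. From T sinθ = mω²r and T cosθ = mg: tanθ = ω²r/g, so ω² = g tanθ / r = g/(L cosθ).
ω = √(g/(L cosθ)) = √(9.8/(1.68 × 0.9516)) = √6.130 = 2.476 rad/s.
Period = 2π/ω = 2.538 s.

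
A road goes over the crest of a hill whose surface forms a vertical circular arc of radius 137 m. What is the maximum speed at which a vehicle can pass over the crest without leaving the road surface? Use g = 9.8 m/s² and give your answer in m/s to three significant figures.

36.6 m/s

At the crest the centre of the circle is below the vehicle, so the net downward (centripetal) force is mg − N = mv²/r.
The vehicle leaves the road when N → 0, giving v_max = √(g r) = √(9.8 × 137) = 36.64 m/s.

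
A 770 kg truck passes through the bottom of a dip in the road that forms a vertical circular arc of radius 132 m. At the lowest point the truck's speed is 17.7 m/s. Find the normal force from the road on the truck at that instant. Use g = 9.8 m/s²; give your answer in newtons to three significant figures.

At the lowest point, N points up (toward the centre) and the weight mg points down (away from the centre), so the net inward force is N − mg = mv²/r.
N = m(v²/r + g) = 770 × ((17.7)²/132 + 9.8) = 770 × (2.373 + 9.8) = 770 × 12.17 = 9374 N.

9370 N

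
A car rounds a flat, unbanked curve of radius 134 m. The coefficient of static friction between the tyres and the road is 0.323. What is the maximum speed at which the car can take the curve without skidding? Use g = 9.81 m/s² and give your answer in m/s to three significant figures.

20.6 m/s

The only inward force on a level bend is static friction, so at the limit f_s = μ_s N = μ_s m g = m v²/r.
Mass cancels: v_max = √(μ_s g r) = √(0.323 × 9.81 × 134) = √424.6 = 20.61 m/s.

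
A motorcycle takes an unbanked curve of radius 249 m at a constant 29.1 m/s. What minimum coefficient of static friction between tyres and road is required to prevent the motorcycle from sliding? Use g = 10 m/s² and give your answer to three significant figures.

0.340

Friction provides the centripetal force: μ_s m g = m v²/r, so μ_s = v²/(g r) = (29.10)²/(10.0 × 249) = 846.8/2490 = 0.3401.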